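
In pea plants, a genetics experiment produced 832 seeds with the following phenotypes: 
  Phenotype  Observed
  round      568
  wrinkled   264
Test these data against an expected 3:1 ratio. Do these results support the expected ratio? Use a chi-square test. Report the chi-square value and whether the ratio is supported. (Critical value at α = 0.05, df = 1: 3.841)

Under the 3:1 hypothesis (Σ ratio = 4, N = 832):
  round: 832 × 3/4 = 624
  wrinkled: 832 × 1/4 = 208
χ² = Σ (O − E)² / E
  round: (568 − 624)² / 624 = 5.0256
  wrinkled: (264 − 208)² / 208 = 15.0769
χ² = 5.0256 + 15.0769 = 20.1025 ≈ 20.103
Degrees of freedom = 2 − 1 = 1; critical value at α = 0.05 is 3.841.
Since 20.103 > 3.841, we reject the null hypothesis — the data do not fit the 3:1 ratio.

20.103; not consistent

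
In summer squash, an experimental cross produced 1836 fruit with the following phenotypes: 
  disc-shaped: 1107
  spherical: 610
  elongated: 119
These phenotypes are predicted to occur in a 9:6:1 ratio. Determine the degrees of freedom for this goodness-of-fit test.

A goodness-of-fit test with 3 phenotype classes has df = 3 − 1 = 2.

2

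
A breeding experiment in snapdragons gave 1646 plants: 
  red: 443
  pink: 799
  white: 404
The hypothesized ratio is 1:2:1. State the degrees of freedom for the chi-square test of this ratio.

2

A goodness-of-fit test with 3 phenotype classes has df = 3 − 1 = 2.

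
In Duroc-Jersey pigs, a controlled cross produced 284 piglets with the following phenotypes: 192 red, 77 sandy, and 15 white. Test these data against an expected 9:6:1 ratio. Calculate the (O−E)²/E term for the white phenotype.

0.426

Expected counts for N = 284 under a 9:6:1 ratio (total parts = 16):
  red: 284 × 9/16 = 159.75
  sandy: 284 × 6/16 = 106.5
  white: 284 × 1/16 = 17.75
Contribution of white: (15 − 17.75)² / 17.75 = 0.4261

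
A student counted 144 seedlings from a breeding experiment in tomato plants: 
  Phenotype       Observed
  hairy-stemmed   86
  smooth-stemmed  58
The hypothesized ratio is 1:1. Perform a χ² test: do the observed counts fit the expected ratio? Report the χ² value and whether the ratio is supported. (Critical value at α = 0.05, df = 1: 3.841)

Under the 1:1 hypothesis (Σ ratio = 2, N = 144):
  hairy-stemmed: 144 × 1/2 = 72
  smooth-stemmed: 144 × 1/2 = 72
χ² = Σ (O − E)² / E
  hairy-stemmed: (86 − 72)² / 72 = 2.7222
  smooth-stemmed: (58 − 72)² / 72 = 2.7222
χ² = 2.7222 + 2.7222 = 5.4444 ≈ 5.444
Degrees of freedom = 2 − 1 = 1; critical value at α = 0.05 is 3.841.
Since 5.444 > 3.841, we reject the null hypothesis — the data do not fit the 1:1 ratio.

5.444; not consistent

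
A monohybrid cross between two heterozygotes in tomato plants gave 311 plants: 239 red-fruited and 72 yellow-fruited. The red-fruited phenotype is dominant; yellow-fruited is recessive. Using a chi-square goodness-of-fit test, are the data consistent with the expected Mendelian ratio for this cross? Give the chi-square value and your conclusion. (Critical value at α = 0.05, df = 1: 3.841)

For a monohybrid cross between heterozygotes with complete dominance, the expected phenotypic ratio is 3:1.
The 3:1 ratio has 4 parts, so with N = 311 the expected counts are:
  red-fruited: 311 × 3/4 = 233.25
  yellow-fruited: 311 × 1/4 = 77.75
χ² = Σ (O − E)² / E
  red-fruited: (239 − 233.25)² / 233.25 = 0.1417
  yellow-fruited: (72 − 77.75)² / 77.75 = 0.4252
χ² = 0.1417 + 0.4252 = 0.5669 ≈ 0.567
Degrees of freedom = 2 − 1 = 1; critical value at α = 0.05 is 3.841.
Since 0.567 < 3.841, we fail to reject the null hypothesis — the data are consistent with the 3:1 ratio.

0.567; consistent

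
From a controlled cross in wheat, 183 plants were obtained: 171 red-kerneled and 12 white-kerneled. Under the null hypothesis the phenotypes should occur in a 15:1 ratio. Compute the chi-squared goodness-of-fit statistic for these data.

The 15:1 ratio has 16 parts, so with N = 183 the expected counts are:
  red-kerneled: 183 × 15/16 = 171.5625
  white-kerneled: 183 × 1/16 = 11.4375
χ² = Σ (O − E)² / E
  red-kerneled: (171 − 171.5625)² / 171.5625 = 0.0018
  white-kerneled: (12 − 11.4375)² / 11.4375 = 0.0277
χ² = 0.0018 + 0.0277 = 0.0295 ≈ 0.030

0.030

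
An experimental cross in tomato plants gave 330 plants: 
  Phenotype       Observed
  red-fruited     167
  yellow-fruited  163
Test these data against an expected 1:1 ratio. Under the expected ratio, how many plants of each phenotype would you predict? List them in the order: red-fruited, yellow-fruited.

165, 165

Total ratio parts = 2. Expected numbers out of 330:
  red-fruited: 330 × 1/2 = 165
  yellow-fruited: 330 × 1/2 = 165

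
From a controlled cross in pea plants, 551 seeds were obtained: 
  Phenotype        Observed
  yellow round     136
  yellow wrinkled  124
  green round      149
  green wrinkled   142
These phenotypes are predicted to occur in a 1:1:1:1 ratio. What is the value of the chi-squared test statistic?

2.445

Expected counts for N = 551 under a 1:1:1:1 ratio (total parts = 4):
  yellow round: 551 × 1/4 = 137.75
  yellow wrinkled: 551 × 1/4 = 137.75
  green round: 551 × 1/4 = 137.75
  green wrinkled: 551 × 1/4 = 137.75
χ² = Σ (O − E)² / E
  yellow round: (136 − 137.75)² / 137.75 = 0.0222
  yellow wrinkled: (124 − 137.75)² / 137.75 = 1.3725
  green round: (149 − 137.75)² / 137.75 = 0.9188
  green wrinkled: (142 − 137.75)² / 137.75 = 0.1311
χ² = 0.0222 + 1.3725 + 0.9188 + 0.1311 = 2.4446 ≈ 2.445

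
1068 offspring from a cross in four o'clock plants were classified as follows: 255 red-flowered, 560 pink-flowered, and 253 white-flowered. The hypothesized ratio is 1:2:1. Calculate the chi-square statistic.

The 1:2:1 ratio has 4 parts, so with N = 1068 the expected counts are:
  red-flowered: 1068 × 1/4 = 267
  pink-flowered: 1068 × 2/4 = 534
  white-flowered: 1068 × 1/4 = 267
χ² = Σ (O − E)² / E
  red-flowered: (255 − 267)² / 267 = 0.5393
  pink-flowered: (560 − 534)² / 534 = 1.2659
  white-flowered: (253 − 267)² / 267 = 0.7341
χ² = 0.5393 + 1.2659 + 0.7341 = 2.5393 ≈ 2.539

2.539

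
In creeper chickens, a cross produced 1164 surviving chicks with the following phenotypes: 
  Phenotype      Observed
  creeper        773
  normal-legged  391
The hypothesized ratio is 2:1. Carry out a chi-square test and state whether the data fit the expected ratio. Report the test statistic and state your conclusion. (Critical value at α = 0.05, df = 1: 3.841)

Total ratio parts = 3. Expected numbers out of 1164:
  creeper: 1164 × 2/3 = 776
  normal-legged: 1164 × 1/3 = 388
χ² = Σ (O − E)² / E
  creeper: (773 − 776)² / 776 = 0.0116
  normal-legged: (391 − 388)² / 388 = 0.0232
χ² = 0.0116 + 0.0232 = 0.0348 ≈ 0.035
Degrees of freedom = 2 − 1 = 1; critical value at α = 0.05 is 3.841.
Since 0.035 < 3.841, we fail to reject the null hypothesis — the data are consistent with the 2:1 ratio.

0.035; consistent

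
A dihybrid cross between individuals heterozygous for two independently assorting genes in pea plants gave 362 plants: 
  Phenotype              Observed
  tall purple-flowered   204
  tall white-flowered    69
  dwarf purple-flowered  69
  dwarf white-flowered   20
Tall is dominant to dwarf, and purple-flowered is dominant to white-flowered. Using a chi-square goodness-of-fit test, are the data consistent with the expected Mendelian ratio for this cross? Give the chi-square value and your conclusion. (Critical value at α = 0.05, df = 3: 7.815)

A dihybrid F₂ with independent assortment and complete dominance at both loci gives a 9:3:3:1 phenotypic ratio.
The 9:3:3:1 ratio has 16 parts, so with N = 362 the expected counts are:
  tall purple-flowered: 362 × 9/16 = 203.625
  tall white-flowered: 362 × 3/16 = 67.875
  dwarf purple-flowered: 362 × 3/16 = 67.875
  dwarf white-flowered: 362 × 1/16 = 22.625
χ² = Σ (O − E)² / E
  tall purple-flowered: (204 − 203.625)² / 203.625 = 0.0007
  tall white-flowered: (69 − 67.875)² / 67.875 = 0.0186
  dwarf purple-flowered: (69 − 67.875)² / 67.875 = 0.0186
  dwarf white-flowered: (20 − 22.625)² / 22.625 = 0.3046
χ² = 0.0007 + 0.0186 + 0.0186 + 0.3046 = 0.3425 ≈ 0.343
Degrees of freedom = 4 − 1 = 3; critical value at α = 0.05 is 7.815.
Since 0.343 < 7.815, we fail to reject the null hypothesis — the data are consistent with the 9:3:3:1 ratio.

0.343; consistent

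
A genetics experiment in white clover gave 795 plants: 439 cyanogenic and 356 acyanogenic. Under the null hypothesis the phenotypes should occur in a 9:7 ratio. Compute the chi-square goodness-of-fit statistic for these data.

The 9:7 ratio has 16 parts, so with N = 795 the expected counts are:
  cyanogenic: 795 × 9/16 = 447.1875
  acyanogenic: 795 × 7/16 = 347.8125
χ² = Σ (O − E)² / E
  cyanogenic: (439 − 447.1875)² / 447.1875 = 0.1499
  acyanogenic: (356 − 347.8125)² / 347.8125 = 0.1927
χ² = 0.1499 + 0.1927 = 0.3426 ≈ 0.343

0.343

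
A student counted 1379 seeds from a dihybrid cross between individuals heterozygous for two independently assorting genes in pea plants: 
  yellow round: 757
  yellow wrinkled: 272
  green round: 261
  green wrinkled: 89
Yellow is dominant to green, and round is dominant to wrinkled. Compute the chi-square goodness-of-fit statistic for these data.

A dihybrid F₂ with independent assortment and complete dominance at both loci gives a 9:3:3:1 phenotypic ratio.
Expected counts for N = 1379 under a 9:3:3:1 ratio (total parts = 16):
  yellow round: 1379 × 9/16 = 775.6875
  yellow wrinkled: 1379 × 3/16 = 258.5625
  green round: 1379 × 3/16 = 258.5625
  green wrinkled: 1379 × 1/16 = 86.1875
χ² = Σ (O − E)² / E
  yellow round: (757 − 775.6875)² / 775.6875 = 0.4502
  yellow wrinkled: (272 − 258.5625)² / 258.5625 = 0.6983
  green round: (261 − 258.5625)² / 258.5625 = 0.0230
  green wrinkled: (89 − 86.1875)² / 86.1875 = 0.0918
χ² = 0.4502 + 0.6983 + 0.0230 + 0.0918 = 1.2633 ≈ 1.263

1.263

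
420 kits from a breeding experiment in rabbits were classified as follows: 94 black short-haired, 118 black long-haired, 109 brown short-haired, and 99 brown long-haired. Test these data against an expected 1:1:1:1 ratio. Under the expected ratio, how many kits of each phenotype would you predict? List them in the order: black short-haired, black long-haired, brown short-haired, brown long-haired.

105, 105, 105, 105

Under the 1:1:1:1 hypothesis (Σ ratio = 4, N = 420):
  black short-haired: 420 × 1/4 = 105
  black long-haired: 420 × 1/4 = 105
  brown short-haired: 420 × 1/4 = 105
  brown long-haired: 420 × 1/4 = 105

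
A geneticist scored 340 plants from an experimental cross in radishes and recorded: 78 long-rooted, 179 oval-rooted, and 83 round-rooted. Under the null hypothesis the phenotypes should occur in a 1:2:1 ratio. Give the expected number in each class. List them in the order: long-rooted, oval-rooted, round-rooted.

85, 170, 85

Under the 1:2:1 hypothesis (Σ ratio = 4, N = 340):
  long-rooted: 340 × 1/4 = 85
  oval-rooted: 340 × 2/4 = 170
  round-rooted: 340 × 1/4 = 85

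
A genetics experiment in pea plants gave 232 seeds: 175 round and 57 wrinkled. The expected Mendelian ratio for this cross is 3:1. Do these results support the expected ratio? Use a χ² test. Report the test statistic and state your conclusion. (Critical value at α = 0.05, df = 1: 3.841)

0.023; consistent

Under the 3:1 hypothesis (Σ ratio = 4, N = 232):
  round: 232 × 3/4 = 174
  wrinkled: 232 × 1/4 = 58
χ² = Σ (O − E)² / E
  round: (175 − 174)² / 174 = 0.0057
  wrinkled: (57 − 58)² / 58 = 0.0172
χ² = 0.0057 + 0.0172 = 0.0229 ≈ 0.023
Degrees of freedom = 2 − 1 = 1; critical value at α = 0.05 is 3.841.
Since 0.023 < 3.841, we fail to reject the null hypothesis — the data are consistent with the 3:1 ratio.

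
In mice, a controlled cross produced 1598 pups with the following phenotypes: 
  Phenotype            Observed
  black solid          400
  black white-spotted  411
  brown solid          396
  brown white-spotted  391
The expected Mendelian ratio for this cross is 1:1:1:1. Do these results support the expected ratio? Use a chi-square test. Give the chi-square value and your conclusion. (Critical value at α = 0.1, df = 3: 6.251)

0.543; consistent

Expected counts for N = 1598 under a 1:1:1:1 ratio (total parts = 4):
  black solid: 1598 × 1/4 = 399.5
  black white-spotted: 1598 × 1/4 = 399.5
  brown solid: 1598 × 1/4 = 399.5
  brown white-spotted: 1598 × 1/4 = 399.5
χ² = Σ (O − E)² / E
  black solid: (400 − 399.5)² / 399.5 = 0.0006
  black white-spotted: (411 − 399.5)² / 399.5 = 0.3310
  brown solid: (396 − 399.5)² / 399.5 = 0.0307
  brown white-spotted: (391 − 399.5)² / 399.5 = 0.1809
χ² = 0.0006 + 0.3310 + 0.0307 + 0.1809 = 0.5432 ≈ 0.543
Degrees of freedom = 4 − 1 = 3; critical value at α = 0.1 is 6.251.
Since 0.543 < 6.251, we fail to reject the null hypothesis — the data are consistent with the 1:1:1:1 ratio.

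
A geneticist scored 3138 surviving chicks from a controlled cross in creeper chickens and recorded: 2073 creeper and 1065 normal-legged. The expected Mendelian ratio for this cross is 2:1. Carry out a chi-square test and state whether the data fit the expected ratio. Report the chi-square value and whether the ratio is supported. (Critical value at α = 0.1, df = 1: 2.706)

Under the 2:1 hypothesis (Σ ratio = 3, N = 3138):
  creeper: 3138 × 2/3 = 2092
  normal-legged: 3138 × 1/3 = 1046
χ² = Σ (O − E)² / E
  creeper: (2073 − 2092)² / 2092 = 0.1726
  normal-legged: (1065 − 1046)² / 1046 = 0.3451
χ² = 0.1726 + 0.3451 = 0.5177 ≈ 0.518
Degrees of freedom = 2 − 1 = 1; critical value at α = 0.1 is 2.706.
Since 0.518 < 2.706, we fail to reject the null hypothesis — the data are consistent with the 2:1 ratio.

0.518; consistent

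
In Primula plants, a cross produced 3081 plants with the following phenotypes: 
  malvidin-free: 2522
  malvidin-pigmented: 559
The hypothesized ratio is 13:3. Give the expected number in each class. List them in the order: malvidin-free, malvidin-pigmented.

Total ratio parts = 16. Expected numbers out of 3081:
  malvidin-free: 3081 × 13/16 = 2503.3125
  malvidin-pigmented: 3081 × 3/16 = 577.6875

2503.3125, 577.6875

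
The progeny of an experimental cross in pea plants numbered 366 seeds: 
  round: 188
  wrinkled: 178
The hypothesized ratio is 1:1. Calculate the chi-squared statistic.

Expected counts for N = 366 under a 1:1 ratio (total parts = 2):
  round: 366 × 1/2 = 183
  wrinkled: 366 × 1/2 = 183
χ² = Σ (O − E)² / E
  round: (188 − 183)² / 183 = 0.1366
  wrinkled: (178 − 183)² / 183 = 0.1366
χ² = 0.1366 + 0.1366 = 0.2732 ≈ 0.273

0.273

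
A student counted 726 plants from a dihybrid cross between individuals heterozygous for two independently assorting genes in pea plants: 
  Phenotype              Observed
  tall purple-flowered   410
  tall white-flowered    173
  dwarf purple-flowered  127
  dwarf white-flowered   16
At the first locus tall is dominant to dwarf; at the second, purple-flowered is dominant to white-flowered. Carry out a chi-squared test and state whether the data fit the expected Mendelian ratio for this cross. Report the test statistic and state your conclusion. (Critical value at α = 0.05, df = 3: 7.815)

A dihybrid F₂ with independent assortment and complete dominance at both loci gives a 9:3:3:1 phenotypic ratio.
Expected counts for N = 726 under a 9:3:3:1 ratio (total parts = 16):
  tall purple-flowered: 726 × 9/16 = 408.375
  tall white-flowered: 726 × 3/16 = 136.125
  dwarf purple-flowered: 726 × 3/16 = 136.125
  dwarf white-flowered: 726 × 1/16 = 45.375
χ² = Σ (O − E)² / E
  tall purple-flowered: (410 − 408.375)² / 408.375 = 0.0065
  tall white-flowered: (173 − 136.125)² / 136.125 = 9.9891
  dwarf purple-flowered: (127 − 136.125)² / 136.125 = 0.6117
  dwarf white-flowered: (16 − 45.375)² / 45.375 = 19.0169
χ² = 0.0065 + 9.9891 + 0.6117 + 19.0169 = 29.6242 ≈ 29.624
Degrees of freedom = 4 − 1 = 3; critical value at α = 0.05 is 7.815.
Since 29.624 > 7.815, we reject the null hypothesis — the data do not fit the 9:3:3:1 ratio.

29.624; not consistent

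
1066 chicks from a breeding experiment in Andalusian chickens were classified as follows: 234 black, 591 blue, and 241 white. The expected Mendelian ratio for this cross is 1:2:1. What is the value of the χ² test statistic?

12.715

Under the 1:2:1 hypothesis (Σ ratio = 4, N = 1066):
  black: 1066 × 1/4 = 266.5
  blue: 1066 × 2/4 = 533
  white: 1066 × 1/4 = 266.5
χ² = Σ (O − E)² / E
  black: (234 − 266.5)² / 266.5 = 3.9634
  blue: (591 − 533)² / 533 = 6.3114
  white: (241 − 266.5)² / 266.5 = 2.4400
χ² = 3.9634 + 6.3114 + 2.4400 = 12.7148 ≈ 12.715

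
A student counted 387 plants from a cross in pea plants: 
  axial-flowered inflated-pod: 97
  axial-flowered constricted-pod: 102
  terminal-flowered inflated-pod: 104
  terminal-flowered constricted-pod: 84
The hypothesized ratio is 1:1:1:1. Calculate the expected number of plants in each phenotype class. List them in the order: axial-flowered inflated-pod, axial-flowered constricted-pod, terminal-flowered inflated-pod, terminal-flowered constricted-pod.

96.75, 96.75, 96.75, 96.75

Total ratio parts = 4. Expected numbers out of 387:
  axial-flowered inflated-pod: 387 × 1/4 = 96.75
  axial-flowered constricted-pod: 387 × 1/4 = 96.75
  terminal-flowered inflated-pod: 387 × 1/4 = 96.75
  terminal-flowered constricted-pod: 387 × 1/4 = 96.75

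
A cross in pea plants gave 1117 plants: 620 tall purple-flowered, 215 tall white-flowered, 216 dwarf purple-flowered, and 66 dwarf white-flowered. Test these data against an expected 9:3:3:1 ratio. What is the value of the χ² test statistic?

0.672

Total ratio parts = 16. Expected numbers out of 1117:
  tall purple-flowered: 1117 × 9/16 = 628.3125
  tall white-flowered: 1117 × 3/16 = 209.4375
  dwarf purple-flowered: 1117 × 3/16 = 209.4375
  dwarf white-flowered: 1117 × 1/16 = 69.8125
χ² = Σ (O − E)² / E
  tall purple-flowered: (620 − 628.3125)² / 628.3125 = 0.1100
  tall white-flowered: (215 − 209.4375)² / 209.4375 = 0.1477
  dwarf purple-flowered: (216 − 209.4375)² / 209.4375 = 0.2056
  dwarf white-flowered: (66 − 69.8125)² / 69.8125 = 0.2082
χ² = 0.1100 + 0.1477 + 0.2056 + 0.2082 = 0.6715 ≈ 0.672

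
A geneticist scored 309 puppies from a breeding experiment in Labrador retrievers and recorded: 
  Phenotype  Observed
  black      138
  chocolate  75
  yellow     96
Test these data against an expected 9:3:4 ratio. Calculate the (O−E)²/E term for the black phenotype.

Under the 9:3:4 hypothesis (Σ ratio = 16, N = 309):
  black: 309 × 9/16 = 173.8125
  chocolate: 309 × 3/16 = 57.9375
  yellow: 309 × 4/16 = 77.25
Contribution of black: (138 − 173.8125)² / 173.8125 = 7.3788

7.379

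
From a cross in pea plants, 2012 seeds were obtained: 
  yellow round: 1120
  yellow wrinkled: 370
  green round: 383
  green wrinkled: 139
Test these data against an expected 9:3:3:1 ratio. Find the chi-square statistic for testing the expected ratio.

Total ratio parts = 16. Expected numbers out of 2012:
  yellow round: 2012 × 9/16 = 1131.75
  yellow wrinkled: 2012 × 3/16 = 377.25
  green round: 2012 × 3/16 = 377.25
  green wrinkled: 2012 × 1/16 = 125.75
χ² = Σ (O − E)² / E
  yellow round: (1120 − 1131.75)² / 1131.75 = 0.1220
  yellow wrinkled: (370 − 377.25)² / 377.25 = 0.1393
  green round: (383 − 377.25)² / 377.25 = 0.0876
  green wrinkled: (139 − 125.75)² / 125.75 = 1.3961
χ² = 0.1220 + 0.1393 + 0.0876 + 1.3961 = 1.745

1.745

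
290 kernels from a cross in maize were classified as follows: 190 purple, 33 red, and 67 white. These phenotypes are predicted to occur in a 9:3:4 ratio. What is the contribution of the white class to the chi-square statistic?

0.417

Expected counts for N = 290 under a 9:3:4 ratio (total parts = 16):
  purple: 290 × 9/16 = 163.125
  red: 290 × 3/16 = 54.375
  white: 290 × 4/16 = 72.5
Contribution of white: (67 − 72.5)² / 72.5 = 0.4172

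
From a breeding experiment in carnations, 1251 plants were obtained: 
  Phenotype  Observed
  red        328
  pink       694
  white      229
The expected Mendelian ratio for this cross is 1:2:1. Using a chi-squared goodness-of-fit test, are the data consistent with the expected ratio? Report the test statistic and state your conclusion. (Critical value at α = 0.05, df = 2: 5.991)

Under the 1:2:1 hypothesis (Σ ratio = 4, N = 1251):
  red: 1251 × 1/4 = 312.75
  pink: 1251 × 2/4 = 625.5
  white: 1251 × 1/4 = 312.75
χ² = Σ (O − E)² / E
  red: (328 − 312.75)² / 312.75 = 0.7436
  pink: (694 − 625.5)² / 625.5 = 7.5016
  white: (229 − 312.75)² / 312.75 = 22.4271
χ² = 0.7436 + 7.5016 + 22.4271 = 30.6723 ≈ 30.672
Degrees of freedom = 3 − 1 = 2; critical value at α = 0.05 is 5.991.
Since 30.672 > 5.991, we reject the null hypothesis — the data do not fit the 1:2:1 ratio.

30.672; not consistent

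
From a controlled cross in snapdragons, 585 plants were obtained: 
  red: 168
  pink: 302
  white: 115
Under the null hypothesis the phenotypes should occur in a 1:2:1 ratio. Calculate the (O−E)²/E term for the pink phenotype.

Total ratio parts = 4. Expected numbers out of 585:
  red: 585 × 1/4 = 146.25
  pink: 585 × 2/4 = 292.5
  white: 585 × 1/4 = 146.25
Contribution of pink: (302 − 292.5)² / 292.5 = 0.3085

0.309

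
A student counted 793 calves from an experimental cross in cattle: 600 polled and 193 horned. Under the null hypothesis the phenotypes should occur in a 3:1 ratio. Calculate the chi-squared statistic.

Expected counts for N = 793 under a 3:1 ratio (total parts = 4):
  polled: 793 × 3/4 = 594.75
  horned: 793 × 1/4 = 198.25
χ² = Σ (O − E)² / E
  polled: (600 − 594.75)² / 594.75 = 0.0463
  horned: (193 − 198.25)² / 198.25 = 0.1390
χ² = 0.0463 + 0.1390 = 0.1853 ≈ 0.185

0.185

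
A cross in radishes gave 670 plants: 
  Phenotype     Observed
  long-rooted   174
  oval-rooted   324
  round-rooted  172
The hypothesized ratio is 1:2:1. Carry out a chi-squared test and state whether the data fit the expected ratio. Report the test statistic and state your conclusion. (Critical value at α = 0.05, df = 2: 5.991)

Expected counts for N = 670 under a 1:2:1 ratio (total parts = 4):
  long-rooted: 670 × 1/4 = 167.5
  oval-rooted: 670 × 2/4 = 335
  round-rooted: 670 × 1/4 = 167.5
χ² = Σ (O − E)² / E
  long-rooted: (174 − 167.5)² / 167.5 = 0.2522
  oval-rooted: (324 − 335)² / 335 = 0.3612
  round-rooted: (172 − 167.5)² / 167.5 = 0.1209
χ² = 0.2522 + 0.3612 + 0.1209 = 0.7343 ≈ 0.734
Degrees of freedom = 3 − 1 = 2; critical value at α = 0.05 is 5.991.
Since 0.734 < 5.991, we fail to reject the null hypothesis — the data are consistent with the 1:2:1 ratio.

0.734; consistent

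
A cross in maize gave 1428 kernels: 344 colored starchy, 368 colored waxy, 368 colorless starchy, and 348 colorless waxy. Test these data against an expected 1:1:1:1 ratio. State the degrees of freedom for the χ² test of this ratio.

3

A goodness-of-fit test with 4 phenotype classes has df = 4 − 1 = 3.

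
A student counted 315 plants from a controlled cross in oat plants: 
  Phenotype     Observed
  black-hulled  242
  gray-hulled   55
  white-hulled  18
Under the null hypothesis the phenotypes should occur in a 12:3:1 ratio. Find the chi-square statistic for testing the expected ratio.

0.564

The 12:3:1 ratio has 16 parts, so with N = 315 the expected counts are:
  black-hulled: 315 × 12/16 = 236.25
  gray-hulled: 315 × 3/16 = 59.0625
  white-hulled: 315 × 1/16 = 19.6875
χ² = Σ (O − E)² / E
  black-hulled: (242 − 236.25)² / 236.25 = 0.1399
  gray-hulled: (55 − 59.0625)² / 59.0625 = 0.2794
  white-hulled: (18 − 19.6875)² / 19.6875 = 0.1446
χ² = 0.1399 + 0.2794 + 0.1446 = 0.5639 ≈ 0.564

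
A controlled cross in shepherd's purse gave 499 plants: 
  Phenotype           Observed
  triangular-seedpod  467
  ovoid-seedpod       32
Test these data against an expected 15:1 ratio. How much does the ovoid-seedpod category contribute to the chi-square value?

0.021

Total ratio parts = 16. Expected numbers out of 499:
  triangular-seedpod: 499 × 15/16 = 467.8125
  ovoid-seedpod: 499 × 1/16 = 31.1875
Contribution of ovoid-seedpod: (32 − 31.1875)² / 31.1875 = 0.0212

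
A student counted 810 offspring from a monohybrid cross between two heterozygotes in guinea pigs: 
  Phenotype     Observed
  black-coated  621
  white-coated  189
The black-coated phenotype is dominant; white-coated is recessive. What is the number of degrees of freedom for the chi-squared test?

For a monohybrid cross between heterozygotes with complete dominance, the expected phenotypic ratio is 3:1.
A goodness-of-fit test with 2 phenotype classes has df = 2 − 1 = 1.

1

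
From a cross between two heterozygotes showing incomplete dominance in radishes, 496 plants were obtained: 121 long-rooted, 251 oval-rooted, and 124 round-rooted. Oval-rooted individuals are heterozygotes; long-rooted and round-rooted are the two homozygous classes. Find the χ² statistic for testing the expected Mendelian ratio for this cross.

0.109

With incomplete dominance, a heterozygote × heterozygote cross gives a 1:2:1 phenotypic ratio.
Total ratio parts = 4. Expected numbers out of 496:
  long-rooted: 496 × 1/4 = 124
  oval-rooted: 496 × 2/4 = 248
  round-rooted: 496 × 1/4 = 124
χ² = Σ (O − E)² / E
  long-rooted: (121 − 124)² / 124 = 0.0726
  oval-rooted: (251 − 248)² / 248 = 0.0363
  round-rooted: (124 − 124)² / 124 = 0.0000
χ² = 0.0726 + 0.0363 + 0.0000 = 0.1089 ≈ 0.109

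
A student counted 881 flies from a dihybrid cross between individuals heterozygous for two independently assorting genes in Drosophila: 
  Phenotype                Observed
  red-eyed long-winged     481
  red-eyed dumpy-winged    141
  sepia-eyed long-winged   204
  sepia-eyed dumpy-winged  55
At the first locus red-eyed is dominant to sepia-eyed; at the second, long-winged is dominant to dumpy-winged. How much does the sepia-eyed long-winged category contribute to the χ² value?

9.119

A dihybrid F₂ with independent assortment and complete dominance at both loci gives a 9:3:3:1 phenotypic ratio.
Total ratio parts = 16. Expected numbers out of 881:
  red-eyed long-winged: 881 × 9/16 = 495.5625
  red-eyed dumpy-winged: 881 × 3/16 = 165.1875
  sepia-eyed long-winged: 881 × 3/16 = 165.1875
  sepia-eyed dumpy-winged: 881 × 1/16 = 55.0625
Contribution of sepia-eyed long-winged: (204 − 165.1875)² / 165.1875 = 9.1194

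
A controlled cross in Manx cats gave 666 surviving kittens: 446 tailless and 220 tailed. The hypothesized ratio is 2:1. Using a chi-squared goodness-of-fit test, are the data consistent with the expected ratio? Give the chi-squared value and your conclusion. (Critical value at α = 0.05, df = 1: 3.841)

0.027; consistent

Expected counts for N = 666 under a 2:1 ratio (total parts = 3):
  tailless: 666 × 2/3 = 444
  tailed: 666 × 1/3 = 222
χ² = Σ (O − E)² / E
  tailless: (446 − 444)² / 444 = 0.0090
  tailed: (220 − 222)² / 222 = 0.0180
χ² = 0.0090 + 0.0180 = 0.027
Degrees of freedom = 2 − 1 = 1; critical value at α = 0.05 is 3.841.
Since 0.027 < 3.841, we fail to reject the null hypothesis — the data are consistent with the 2:1 ratio.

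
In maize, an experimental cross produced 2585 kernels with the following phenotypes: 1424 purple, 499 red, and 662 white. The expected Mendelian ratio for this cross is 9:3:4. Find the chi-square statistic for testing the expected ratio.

1.428

Under the 9:3:4 hypothesis (Σ ratio = 16, N = 2585):
  purple: 2585 × 9/16 = 1454.0625
  red: 2585 × 3/16 = 484.6875
  white: 2585 × 4/16 = 646.25
χ² = Σ (O − E)² / E
  purple: (1424 − 1454.0625)² / 1454.0625 = 0.6215
  red: (499 − 484.6875)² / 484.6875 = 0.4226
  white: (662 − 646.25)² / 646.25 = 0.3838
χ² = 0.6215 + 0.4226 + 0.3838 = 1.4279 ≈ 1.428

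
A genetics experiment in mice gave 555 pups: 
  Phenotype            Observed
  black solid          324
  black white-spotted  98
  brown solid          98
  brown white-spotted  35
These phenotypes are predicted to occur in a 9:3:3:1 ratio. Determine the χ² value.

1.156

Under the 9:3:3:1 hypothesis (Σ ratio = 16, N = 555):
  black solid: 555 × 9/16 = 312.1875
  black white-spotted: 555 × 3/16 = 104.0625
  brown solid: 555 × 3/16 = 104.0625
  brown white-spotted: 555 × 1/16 = 34.6875
χ² = Σ (O − E)² / E
  black solid: (324 − 312.1875)² / 312.1875 = 0.4470
  black white-spotted: (98 − 104.0625)² / 104.0625 = 0.3532
  brown solid: (98 − 104.0625)² / 104.0625 = 0.3532
  brown white-spotted: (35 − 34.6875)² / 34.6875 = 0.0028
χ² = 0.4470 + 0.3532 + 0.3532 + 0.0028 = 1.1562 ≈ 1.156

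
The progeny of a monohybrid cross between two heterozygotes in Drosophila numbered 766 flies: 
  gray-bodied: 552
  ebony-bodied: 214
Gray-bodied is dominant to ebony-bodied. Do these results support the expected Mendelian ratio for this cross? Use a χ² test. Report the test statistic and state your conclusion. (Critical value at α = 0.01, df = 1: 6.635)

3.525; consistent

For a monohybrid cross between heterozygotes with complete dominance, the expected phenotypic ratio is 3:1.
Total ratio parts = 4. Expected numbers out of 766:
  gray-bodied: 766 × 3/4 = 574.5
  ebony-bodied: 766 × 1/4 = 191.5
χ² = Σ (O − E)² / E
  gray-bodied: (552 − 574.5)² / 574.5 = 0.8812
  ebony-bodied: (214 − 191.5)² / 191.5 = 2.6436
χ² = 0.8812 + 2.6436 = 3.5248 ≈ 3.525
Degrees of freedom = 2 − 1 = 1; critical value at α = 0.01 is 6.635.
Since 3.525 < 6.635, we fail to reject the null hypothesis — the data are consistent with the 3:1 ratio.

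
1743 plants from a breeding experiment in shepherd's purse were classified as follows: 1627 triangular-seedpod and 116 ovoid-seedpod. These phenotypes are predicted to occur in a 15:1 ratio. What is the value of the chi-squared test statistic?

0.488

Total ratio parts = 16. Expected numbers out of 1743:
  triangular-seedpod: 1743 × 15/16 = 1634.0625
  ovoid-seedpod: 1743 × 1/16 = 108.9375
χ² = Σ (O − E)² / E
  triangular-seedpod: (1627 − 1634.0625)² / 1634.0625 = 0.0305
  ovoid-seedpod: (116 − 108.9375)² / 108.9375 = 0.4579
χ² = 0.0305 + 0.4579 = 0.4884 ≈ 0.488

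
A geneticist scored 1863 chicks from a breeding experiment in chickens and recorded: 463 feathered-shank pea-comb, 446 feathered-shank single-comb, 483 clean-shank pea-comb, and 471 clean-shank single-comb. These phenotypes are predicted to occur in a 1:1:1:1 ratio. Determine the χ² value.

1.552

Under the 1:1:1:1 hypothesis (Σ ratio = 4, N = 1863):
  feathered-shank pea-comb: 1863 × 1/4 = 465.75
  feathered-shank single-comb: 1863 × 1/4 = 465.75
  clean-shank pea-comb: 1863 × 1/4 = 465.75
  clean-shank single-comb: 1863 × 1/4 = 465.75
χ² = Σ (O − E)² / E
  feathered-shank pea-comb: (463 − 465.75)² / 465.75 = 0.0162
  feathered-shank single-comb: (446 − 465.75)² / 465.75 = 0.8375
  clean-shank pea-comb: (483 − 465.75)² / 465.75 = 0.6389
  clean-shank single-comb: (471 − 465.75)² / 465.75 = 0.0592
χ² = 0.0162 + 0.8375 + 0.6389 + 0.0592 = 1.5518 ≈ 1.552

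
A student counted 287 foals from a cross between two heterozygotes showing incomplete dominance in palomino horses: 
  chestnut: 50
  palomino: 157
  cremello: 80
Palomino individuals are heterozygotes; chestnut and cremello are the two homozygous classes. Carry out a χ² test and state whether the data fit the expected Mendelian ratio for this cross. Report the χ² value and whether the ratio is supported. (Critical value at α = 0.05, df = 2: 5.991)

8.812; not consistent

With incomplete dominance, a heterozygote × heterozygote cross gives a 1:2:1 phenotypic ratio.
The 1:2:1 ratio has 4 parts, so with N = 287 the expected counts are:
  chestnut: 287 × 1/4 = 71.75
  palomino: 287 × 2/4 = 143.5
  cremello: 287 × 1/4 = 71.75
χ² = Σ (O − E)² / E
  chestnut: (50 − 71.75)² / 71.75 = 6.5932
  palomino: (157 − 143.5)² / 143.5 = 1.2700
  cremello: (80 − 71.75)² / 71.75 = 0.9486
χ² = 6.5932 + 1.2700 + 0.9486 = 8.8118 ≈ 8.812
Degrees of freedom = 3 − 1 = 2; critical value at α = 0.05 is 5.991.
Since 8.812 > 5.991, we reject the null hypothesis — the data do not fit the 1:2:1 ratio.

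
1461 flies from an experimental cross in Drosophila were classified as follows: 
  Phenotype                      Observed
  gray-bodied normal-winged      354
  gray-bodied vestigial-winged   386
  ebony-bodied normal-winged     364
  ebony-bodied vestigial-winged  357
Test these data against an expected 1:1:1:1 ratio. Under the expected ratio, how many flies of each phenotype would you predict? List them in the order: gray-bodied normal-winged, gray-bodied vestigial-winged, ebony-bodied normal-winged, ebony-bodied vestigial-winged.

365.25, 365.25, 365.25, 365.25

Under the 1:1:1:1 hypothesis (Σ ratio = 4, N = 1461):
  gray-bodied normal-winged: 1461 × 1/4 = 365.25
  gray-bodied vestigial-winged: 1461 × 1/4 = 365.25
  ebony-bodied normal-winged: 1461 × 1/4 = 365.25
  ebony-bodied vestigial-winged: 1461 × 1/4 = 365.25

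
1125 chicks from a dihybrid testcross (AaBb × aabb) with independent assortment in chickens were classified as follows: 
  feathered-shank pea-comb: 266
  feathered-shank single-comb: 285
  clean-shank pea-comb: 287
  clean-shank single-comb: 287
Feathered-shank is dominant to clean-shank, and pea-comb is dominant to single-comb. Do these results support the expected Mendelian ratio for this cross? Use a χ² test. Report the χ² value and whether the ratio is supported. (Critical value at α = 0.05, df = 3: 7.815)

1.112; consistent

A dihybrid testcross with independent assortment gives a 1:1:1:1 ratio.
Expected counts for N = 1125 under a 1:1:1:1 ratio (total parts = 4):
  feathered-shank pea-comb: 1125 × 1/4 = 281.25
  feathered-shank single-comb: 1125 × 1/4 = 281.25
  clean-shank pea-comb: 1125 × 1/4 = 281.25
  clean-shank single-comb: 1125 × 1/4 = 281.25
χ² = Σ (O − E)² / E
  feathered-shank pea-comb: (266 − 281.25)² / 281.25 = 0.8269
  feathered-shank single-comb: (285 − 281.25)² / 281.25 = 0.0500
  clean-shank pea-comb: (287 − 281.25)² / 281.25 = 0.1176
  clean-shank single-comb: (287 − 281.25)² / 281.25 = 0.1176
χ² = 0.8269 + 0.0500 + 0.1176 + 0.1176 = 1.1121 ≈ 1.112
Degrees of freedom = 4 − 1 = 3; critical value at α = 0.05 is 7.815.
Since 1.112 < 7.815, we fail to reject the null hypothesis — the data are consistent with the 1:1:1:1 ratio.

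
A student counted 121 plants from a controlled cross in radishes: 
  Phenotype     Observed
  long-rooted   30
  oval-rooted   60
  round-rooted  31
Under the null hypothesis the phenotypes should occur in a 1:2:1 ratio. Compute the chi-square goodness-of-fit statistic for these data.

Under the 1:2:1 hypothesis (Σ ratio = 4, N = 121):
  long-rooted: 121 × 1/4 = 30.25
  oval-rooted: 121 × 2/4 = 60.5
  round-rooted: 121 × 1/4 = 30.25
χ² = Σ (O − E)² / E
  long-rooted: (30 − 30.25)² / 30.25 = 0.0021
  oval-rooted: (60 − 60.5)² / 60.5 = 0.0041
  round-rooted: (31 − 30.25)² / 30.25 = 0.0186
χ² = 0.0021 + 0.0041 + 0.0186 = 0.0248 ≈ 0.025

0.025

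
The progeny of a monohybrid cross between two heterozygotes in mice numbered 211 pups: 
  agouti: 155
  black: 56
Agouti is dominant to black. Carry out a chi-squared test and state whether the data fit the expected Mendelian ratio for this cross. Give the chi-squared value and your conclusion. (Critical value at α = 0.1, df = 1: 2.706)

For a monohybrid cross between heterozygotes with complete dominance, the expected phenotypic ratio is 3:1.
Under the 3:1 hypothesis (Σ ratio = 4, N = 211):
  agouti: 211 × 3/4 = 158.25
  black: 211 × 1/4 = 52.75
χ² = Σ (O − E)² / E
  agouti: (155 − 158.25)² / 158.25 = 0.0667
  black: (56 − 52.75)² / 52.75 = 0.2002
χ² = 0.0667 + 0.2002 = 0.2669 ≈ 0.267
Degrees of freedom = 2 − 1 = 1; critical value at α = 0.1 is 2.706.
Since 0.267 < 2.706, we fail to reject the null hypothesis — the data are consistent with the 3:1 ratio.

0.267; consistent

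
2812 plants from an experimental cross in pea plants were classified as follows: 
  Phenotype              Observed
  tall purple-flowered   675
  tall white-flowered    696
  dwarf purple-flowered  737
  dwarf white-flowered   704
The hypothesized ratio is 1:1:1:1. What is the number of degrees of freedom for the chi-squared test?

3

A goodness-of-fit test with 4 phenotype classes has df = 4 − 1 = 3.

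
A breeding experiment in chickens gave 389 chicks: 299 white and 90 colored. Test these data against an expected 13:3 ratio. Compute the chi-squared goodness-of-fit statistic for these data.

4.913

Under the 13:3 hypothesis (Σ ratio = 16, N = 389):
  white: 389 × 13/16 = 316.0625
  colored: 389 × 3/16 = 72.9375
χ² = Σ (O − E)² / E
  white: (299 − 316.0625)² / 316.0625 = 0.9211
  colored: (90 − 72.9375)² / 72.9375 = 3.9915
χ² = 0.9211 + 3.9915 = 4.9126 ≈ 4.913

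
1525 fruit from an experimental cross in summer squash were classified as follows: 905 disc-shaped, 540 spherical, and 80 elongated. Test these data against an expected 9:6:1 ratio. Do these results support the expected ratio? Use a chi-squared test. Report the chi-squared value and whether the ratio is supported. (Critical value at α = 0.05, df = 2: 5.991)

Expected counts for N = 1525 under a 9:6:1 ratio (total parts = 16):
  disc-shaped: 1525 × 9/16 = 857.8125
  spherical: 1525 × 6/16 = 571.875
  elongated: 1525 × 1/16 = 95.3125
χ² = Σ (O − E)² / E
  disc-shaped: (905 − 857.8125)² / 857.8125 = 2.5957
  spherical: (540 − 571.875)² / 571.875 = 1.7766
  elongated: (80 − 95.3125)² / 95.3125 = 2.4600
χ² = 2.5957 + 1.7766 + 2.4600 = 6.8323 ≈ 6.832
Degrees of freedom = 3 − 1 = 2; critical value at α = 0.05 is 5.991.
Since 6.832 > 5.991, we reject the null hypothesis — the data do not fit the 9:6:1 ratio.

6.832; not consistent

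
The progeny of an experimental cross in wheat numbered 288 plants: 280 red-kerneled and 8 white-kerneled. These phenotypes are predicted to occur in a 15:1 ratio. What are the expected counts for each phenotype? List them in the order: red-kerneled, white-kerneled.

Total ratio parts = 16. Expected numbers out of 288:
  red-kerneled: 288 × 15/16 = 270
  white-kerneled: 288 × 1/16 = 18

270, 18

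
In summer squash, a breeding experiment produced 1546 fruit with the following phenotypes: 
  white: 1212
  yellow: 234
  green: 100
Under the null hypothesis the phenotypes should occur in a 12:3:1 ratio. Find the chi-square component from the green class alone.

0.118

Total ratio parts = 16. Expected numbers out of 1546:
  white: 1546 × 12/16 = 1159.5
  yellow: 1546 × 3/16 = 289.875
  green: 1546 × 1/16 = 96.625
Contribution of green: (100 − 96.625)² / 96.625 = 0.1179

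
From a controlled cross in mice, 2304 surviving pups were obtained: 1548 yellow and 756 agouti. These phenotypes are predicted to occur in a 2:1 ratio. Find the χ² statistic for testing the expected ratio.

0.281

Expected counts for N = 2304 under a 2:1 ratio (total parts = 3):
  yellow: 2304 × 2/3 = 1536
  agouti: 2304 × 1/3 = 768
χ² = Σ (O − E)² / E
  yellow: (1548 − 1536)² / 1536 = 0.0938
  agouti: (756 − 768)² / 768 = 0.1875
χ² = 0.0938 + 0.1875 = 0.2813 ≈ 0.281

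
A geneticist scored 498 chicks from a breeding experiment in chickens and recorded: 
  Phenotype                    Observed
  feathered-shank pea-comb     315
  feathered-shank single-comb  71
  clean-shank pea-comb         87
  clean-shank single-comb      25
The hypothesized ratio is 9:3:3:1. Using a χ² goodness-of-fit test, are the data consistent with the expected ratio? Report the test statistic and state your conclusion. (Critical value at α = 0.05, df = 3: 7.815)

11.344; not consistent

Under the 9:3:3:1 hypothesis (Σ ratio = 16, N = 498):
  feathered-shank pea-comb: 498 × 9/16 = 280.125
  feathered-shank single-comb: 498 × 3/16 = 93.375
  clean-shank pea-comb: 498 × 3/16 = 93.375
  clean-shank single-comb: 498 × 1/16 = 31.125
χ² = Σ (O − E)² / E
  feathered-shank pea-comb: (315 − 280.125)² / 280.125 = 4.3419
  feathered-shank single-comb: (71 − 93.375)² / 93.375 = 5.3616
  clean-shank pea-comb: (87 − 93.375)² / 93.375 = 0.4352
  clean-shank single-comb: (25 − 31.125)² / 31.125 = 1.2053
χ² = 4.3419 + 5.3616 + 0.4352 + 1.2053 = 11.344
Degrees of freedom = 4 − 1 = 3; critical value at α = 0.05 is 7.815.
Since 11.344 > 7.815, we reject the null hypothesis — the data do not fit the 9:3:3:1 ratio.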